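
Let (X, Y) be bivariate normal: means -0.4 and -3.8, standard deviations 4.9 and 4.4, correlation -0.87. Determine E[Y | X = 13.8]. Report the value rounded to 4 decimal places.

-14.8934

For a bivariate normal, E[Y | X=x] = μ_Y + ρ·(σ_Y/σ_X)·(x − μ_X).
E[Y | X=13.8] = -3.8 + (-0.87)·(4.4/4.9)·(13.8 − (-0.4)) = -3.8 + (-0.781224)·(14.2) = -14.8934.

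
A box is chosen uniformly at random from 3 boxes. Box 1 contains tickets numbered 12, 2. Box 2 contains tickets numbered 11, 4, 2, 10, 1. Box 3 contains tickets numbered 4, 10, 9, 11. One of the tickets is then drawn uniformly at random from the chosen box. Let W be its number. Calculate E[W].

211/30

E[W | box 1] = (12+2)/2 = 7.
E[W | box 2] = (11+4+2+10+1)/5 = 28/5.
E[W | box 3] = (4+10+9+11)/4 = 17/2.
By the law of total expectation,
E[W] = (1/3)·(7) + (1/3)·(28/5) + (1/3)·(17/2) = 211/30.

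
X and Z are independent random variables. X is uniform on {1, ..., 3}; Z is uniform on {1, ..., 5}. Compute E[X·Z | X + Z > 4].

Outcomes with X + Z > 4: (1,4), (1,5), (2,3), (2,4), (2,5), (3,2), (3,3), (3,4), (3,5), each with probability 1/15.
E[X·Z | X + Z > 4] = (4 + 5 + 6 + 8 + 10 + 6 + 9 + 12 + 15) / 9 = 25/3.

25/3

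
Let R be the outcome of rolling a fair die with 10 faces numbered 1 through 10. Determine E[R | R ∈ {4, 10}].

7

P(R ∈ {4, 10}) = 1/5.
Σ over the event: 4·1/10 + 10·1/10 = 7/5.
E[R | R ∈ {4, 10}] = (7/5) / (1/5) = 7.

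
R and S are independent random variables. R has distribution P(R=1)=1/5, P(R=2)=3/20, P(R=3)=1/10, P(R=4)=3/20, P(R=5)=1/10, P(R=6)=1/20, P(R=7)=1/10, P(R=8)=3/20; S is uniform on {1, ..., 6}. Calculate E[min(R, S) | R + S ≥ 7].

P(R + S ≥ 7) = 37/60.
Summing min(R,S)·P(x,y) over outcomes with R + S ≥ 7 gives 81/40.
E[min(R, S) | R + S ≥ 7] = (81/40) / (37/60) = 243/74.

243/74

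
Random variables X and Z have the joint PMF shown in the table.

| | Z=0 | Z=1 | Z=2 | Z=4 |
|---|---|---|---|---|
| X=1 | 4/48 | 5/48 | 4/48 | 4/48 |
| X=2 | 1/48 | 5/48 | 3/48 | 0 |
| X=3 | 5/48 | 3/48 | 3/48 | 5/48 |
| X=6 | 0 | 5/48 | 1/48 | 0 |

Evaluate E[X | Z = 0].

21/10

P(Z = 0) = 5/24.
Σ X·P over the event = 1·(4/48) + 2·(1/48) + 3·(5/48) = 7/16.
E[X | Z = 0] = (7/16) / (5/24) = 21/10.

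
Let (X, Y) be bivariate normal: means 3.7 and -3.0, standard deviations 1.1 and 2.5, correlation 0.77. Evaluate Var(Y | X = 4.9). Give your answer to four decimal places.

2.5444

For a bivariate normal, Var(Y | X=x) = σ_Y²(1 − ρ²).
Var(Y | X=4.9) = (2.5)²·(1 − (0.77)²) = 6.25·0.4071 = 2.5444.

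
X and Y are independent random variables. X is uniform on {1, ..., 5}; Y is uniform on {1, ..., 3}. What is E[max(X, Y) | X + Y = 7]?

9/2

Outcomes with X + Y = 7: (4,3), (5,2), each with probability 1/15.
E[max(X, Y) | X + Y = 7] = (4 + 5) / 2 = 9/2.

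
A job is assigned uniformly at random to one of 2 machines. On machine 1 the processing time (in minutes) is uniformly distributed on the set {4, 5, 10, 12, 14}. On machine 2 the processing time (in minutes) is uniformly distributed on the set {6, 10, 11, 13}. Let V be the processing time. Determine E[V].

19/2

E[V | machine 1] = (4+5+10+12+14)/5 = 9.
E[V | machine 2] = (6+10+11+13)/4 = 10.
E[V] = (1/2)·(9) + (1/2)·(10) = 19/2.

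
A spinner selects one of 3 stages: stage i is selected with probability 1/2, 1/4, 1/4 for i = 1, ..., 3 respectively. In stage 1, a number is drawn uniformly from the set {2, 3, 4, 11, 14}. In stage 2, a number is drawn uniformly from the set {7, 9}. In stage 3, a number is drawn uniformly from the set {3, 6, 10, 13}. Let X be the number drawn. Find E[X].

E[X | stage 1] = (2+3+4+11+14)/5 = 34/5.
E[X | stage 2] = (7+9)/2 = 8.
E[X | stage 3] = (3+6+10+13)/4 = 8.
E[X] = (1/2)·(34/5) + (1/4)·(8) + (1/4)·(8) = 37/5.

37/5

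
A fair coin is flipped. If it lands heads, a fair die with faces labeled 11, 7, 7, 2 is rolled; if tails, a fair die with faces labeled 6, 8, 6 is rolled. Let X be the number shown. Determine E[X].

161/24

E[X | heads] = (11+7+7+2)/4 = 27/4.
E[X | tails] = (6+8+6)/3 = 20/3.
By the law of total expectation,
E[X] = (1/2)·(27/4) + (1/2)·(20/3) = 161/24.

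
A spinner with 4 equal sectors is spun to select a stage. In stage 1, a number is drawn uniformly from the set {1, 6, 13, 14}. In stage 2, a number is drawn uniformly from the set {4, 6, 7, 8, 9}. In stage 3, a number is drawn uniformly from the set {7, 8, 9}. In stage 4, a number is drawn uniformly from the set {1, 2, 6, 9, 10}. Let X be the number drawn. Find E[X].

E[X | stage 1] = (1+6+13+14)/4 = 17/2.
E[X | stage 2] = (4+6+7+8+9)/5 = 34/5.
E[X | stage 3] = (7+8+9)/3 = 8.
E[X | stage 4] = (1+2+6+9+10)/5 = 28/5.
By the law of total expectation,
E[X] = (1/4)·(17/2) + (1/4)·(34/5) + (1/4)·(8) + (1/4)·(28/5) = 289/40.

289/40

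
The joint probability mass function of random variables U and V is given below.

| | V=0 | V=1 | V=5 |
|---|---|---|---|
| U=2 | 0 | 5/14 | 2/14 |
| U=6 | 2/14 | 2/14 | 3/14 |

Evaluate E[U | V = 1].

22/7

P(V = 1) = 1/2.
Summing U·P(U=x,V=y) over the conditioning event gives 11/7.
E[U | V = 1] = (11/7) / (1/2) = 22/7.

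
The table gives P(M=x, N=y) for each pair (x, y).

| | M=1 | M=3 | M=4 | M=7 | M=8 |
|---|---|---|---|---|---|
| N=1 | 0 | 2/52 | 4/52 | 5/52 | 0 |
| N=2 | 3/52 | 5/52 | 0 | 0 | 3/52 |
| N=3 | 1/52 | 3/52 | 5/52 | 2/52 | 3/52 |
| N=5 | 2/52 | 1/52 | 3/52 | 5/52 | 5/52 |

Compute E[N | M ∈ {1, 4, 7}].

P(M ∈ {1, 4, 7}) = 15/26.
Summing N·P(M=x,N=y) over the conditioning event gives 89/52.
E[N | M ∈ {1, 4, 7}] = (89/52) / (15/26) = 89/30.

89/30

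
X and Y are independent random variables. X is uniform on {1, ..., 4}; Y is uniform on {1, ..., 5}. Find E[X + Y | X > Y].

5

P(X > Y) = 3/10.
Summing (X+Y)·P(x,y) over outcomes with X > Y gives 3/2.
E[X + Y | X > Y] = (3/2) / (3/10) = 5.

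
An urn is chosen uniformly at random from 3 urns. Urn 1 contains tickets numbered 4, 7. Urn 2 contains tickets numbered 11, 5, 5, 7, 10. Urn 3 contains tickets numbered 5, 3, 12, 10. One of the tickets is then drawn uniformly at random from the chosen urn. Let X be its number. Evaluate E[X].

103/15

E[X | urn 1] = (4+7)/2 = 11/2.
E[X | urn 2] = (11+5+5+7+10)/5 = 38/5.
E[X | urn 3] = (5+3+12+10)/4 = 15/2.
E[X] = (1/3)·(11/2) + (1/3)·(38/5) + (1/3)·(15/2) = 103/15.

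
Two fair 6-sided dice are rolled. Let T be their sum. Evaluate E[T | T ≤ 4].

10/3

P(T ≤ 4) = 1/6.
Σ over the event: 2·1/36 + 3·1/18 + 4·1/12 = 5/9.
E[T | T ≤ 4] = (5/9) / (1/6) = 10/3.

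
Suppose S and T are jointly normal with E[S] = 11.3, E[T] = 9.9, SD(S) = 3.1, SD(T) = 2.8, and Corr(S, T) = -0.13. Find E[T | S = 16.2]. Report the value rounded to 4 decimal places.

The regression of T on S has slope ρ·σ_T/σ_S and passes through (μ_S, μ_T).
E[T | S=16.2] = 9.9 + (-0.13)·(2.8/3.1)·(16.2 − (11.3)) = 9.9 + (-0.11742)·(4.9) = 9.3246.

9.3246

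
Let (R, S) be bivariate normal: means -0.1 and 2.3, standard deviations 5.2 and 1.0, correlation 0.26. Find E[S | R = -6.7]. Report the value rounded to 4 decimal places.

E[S | R=x] = μ_S + ρ(σ_S/σ_R)(x − μ_R) for jointly normal variables.
E[S | R=-6.7] = 2.3 + (0.26)·(1.0/5.2)·(-6.7 − (-0.1)) = 2.3 + (0.05)·(-6.6) = 1.9700.

1.9700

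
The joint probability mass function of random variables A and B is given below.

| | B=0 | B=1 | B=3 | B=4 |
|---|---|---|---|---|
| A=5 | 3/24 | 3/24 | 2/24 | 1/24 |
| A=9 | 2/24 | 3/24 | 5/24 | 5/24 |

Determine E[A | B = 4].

25/3

P(B = 4) = 1/4.
Σ A·P over the event = 5·(1/24) + 9·(5/24) = 25/12.
E[A | B = 4] = (25/12) / (1/4) = 25/3.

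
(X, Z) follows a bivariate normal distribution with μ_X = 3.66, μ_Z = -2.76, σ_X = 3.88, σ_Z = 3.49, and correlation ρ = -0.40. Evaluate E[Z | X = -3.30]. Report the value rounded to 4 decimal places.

The regression of Z on X has slope ρ·σ_Z/σ_X and passes through (μ_X, μ_Z).
E[Z | X=-3.30] = -2.76 + (-0.40)·(3.49/3.88)·(-3.30 − (3.66)) = -2.76 + (-0.359794)·(-6.96) = -0.2558.

-0.2558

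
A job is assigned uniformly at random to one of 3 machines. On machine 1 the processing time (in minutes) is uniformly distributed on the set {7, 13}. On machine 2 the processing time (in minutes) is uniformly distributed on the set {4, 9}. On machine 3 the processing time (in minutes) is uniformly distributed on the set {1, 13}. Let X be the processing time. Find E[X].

47/6

E[X | machine 1] = (7+13)/2 = 10.
E[X | machine 2] = (4+9)/2 = 13/2.
E[X | machine 3] = (1+13)/2 = 7.
By the law of total expectation,
E[X] = (1/3)·(10) + (1/3)·(13/2) + (1/3)·(7) = 47/6.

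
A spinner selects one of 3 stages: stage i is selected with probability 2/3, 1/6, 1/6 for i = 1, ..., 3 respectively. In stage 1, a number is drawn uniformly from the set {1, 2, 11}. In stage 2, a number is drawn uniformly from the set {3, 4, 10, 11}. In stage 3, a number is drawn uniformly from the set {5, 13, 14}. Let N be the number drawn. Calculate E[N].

E[N | stage 1] = (1+2+11)/3 = 14/3.
E[N | stage 2] = (3+4+10+11)/4 = 7.
E[N | stage 3] = (5+13+14)/3 = 32/3.
E[N] = (2/3)·(14/3) + (1/6)·(7) + (1/6)·(32/3) = 109/18.

109/18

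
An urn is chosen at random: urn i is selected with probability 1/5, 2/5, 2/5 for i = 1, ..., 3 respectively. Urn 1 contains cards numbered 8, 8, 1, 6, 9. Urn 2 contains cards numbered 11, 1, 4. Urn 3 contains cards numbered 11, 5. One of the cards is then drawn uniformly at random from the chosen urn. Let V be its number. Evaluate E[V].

E[V | urn 1] = (8+8+1+6+9)/5 = 32/5.
E[V | urn 2] = (11+1+4)/3 = 16/3.
E[V | urn 3] = (11+5)/2 = 8.
By the law of total expectation,
E[V] = (1/5)·(32/5) + (2/5)·(16/3) + (2/5)·(8) = 496/75.

496/75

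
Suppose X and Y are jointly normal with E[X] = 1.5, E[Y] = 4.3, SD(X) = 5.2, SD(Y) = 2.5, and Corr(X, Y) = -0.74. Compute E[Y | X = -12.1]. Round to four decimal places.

9.1385

For a bivariate normal, E[Y | X=x] = μ_Y + ρ·(σ_Y/σ_X)·(x − μ_X).
E[Y | X=-12.1] = 4.3 + (-0.74)·(2.5/5.2)·(-12.1 − (1.5)) = 4.3 + (-0.35577)·(-13.6) = 9.1385.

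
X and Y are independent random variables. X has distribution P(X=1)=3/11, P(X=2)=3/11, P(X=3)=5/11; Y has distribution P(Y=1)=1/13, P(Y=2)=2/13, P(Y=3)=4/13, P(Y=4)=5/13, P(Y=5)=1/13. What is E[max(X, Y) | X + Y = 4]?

P(X + Y = 4) = 23/143.
Summing max(X,Y)·P(x,y) over outcomes with X + Y = 4 gives 63/143.
E[max(X, Y) | X + Y = 4] = (63/143) / (23/143) = 63/23.

63/23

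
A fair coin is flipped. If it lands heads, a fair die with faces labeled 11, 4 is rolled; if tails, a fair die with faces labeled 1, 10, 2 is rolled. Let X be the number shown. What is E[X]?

71/12

E[X | heads] = (11+4)/2 = 15/2.
E[X | tails] = (1+10+2)/3 = 13/3.
E[X] = (1/2)·(15/2) + (1/2)·(13/3) = 71/12.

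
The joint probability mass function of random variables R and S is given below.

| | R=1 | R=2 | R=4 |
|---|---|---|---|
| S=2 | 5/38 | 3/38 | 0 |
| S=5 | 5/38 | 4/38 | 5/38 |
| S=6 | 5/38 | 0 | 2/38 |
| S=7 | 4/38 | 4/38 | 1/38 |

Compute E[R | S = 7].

16/9

P(S = 7) = 9/38.
Summing R·P(R=x,S=y) over the conditioning event gives 8/19.
E[R | S = 7] = (8/19) / (9/38) = 16/9.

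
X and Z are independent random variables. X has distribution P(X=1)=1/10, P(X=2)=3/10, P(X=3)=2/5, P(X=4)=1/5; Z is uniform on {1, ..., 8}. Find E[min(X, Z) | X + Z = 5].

17/10

P(X + Z = 5) = 1/8.
Summing min(X,Z)·P(x,y) over outcomes with X + Z = 5 gives 17/80.
E[min(X, Z) | X + Z = 5] = (17/80) / (1/8) = 17/10.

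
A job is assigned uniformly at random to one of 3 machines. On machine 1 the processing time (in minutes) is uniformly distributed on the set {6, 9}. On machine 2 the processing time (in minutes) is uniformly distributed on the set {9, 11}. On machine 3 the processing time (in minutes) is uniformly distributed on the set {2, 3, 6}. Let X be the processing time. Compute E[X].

127/18

E[X | machine 1] = (6+9)/2 = 15/2.
E[X | machine 2] = (9+11)/2 = 10.
E[X | machine 3] = (2+3+6)/3 = 11/3.
E[X] = (1/3)·(15/2) + (1/3)·(10) + (1/3)·(11/3) = 127/18.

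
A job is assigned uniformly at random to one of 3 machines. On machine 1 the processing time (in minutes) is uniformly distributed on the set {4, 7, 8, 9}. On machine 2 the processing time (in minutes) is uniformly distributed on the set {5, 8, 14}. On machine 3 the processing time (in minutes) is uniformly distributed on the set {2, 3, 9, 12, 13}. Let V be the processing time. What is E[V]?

119/15

E[V | machine 1] = (4+7+8+9)/4 = 7.
E[V | machine 2] = (5+8+14)/3 = 9.
E[V | machine 3] = (2+3+9+12+13)/5 = 39/5.
E[V] = (1/3)·(7) + (1/3)·(9) + (1/3)·(39/5) = 119/15.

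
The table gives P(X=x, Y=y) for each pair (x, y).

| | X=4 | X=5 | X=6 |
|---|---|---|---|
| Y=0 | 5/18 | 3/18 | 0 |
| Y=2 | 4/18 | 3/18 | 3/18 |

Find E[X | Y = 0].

P(Y = 0) = 4/9.
Σ X·P over the event = 4·(5/18) + 5·(3/18) = 35/18.
E[X | Y = 0] = (35/18) / (4/9) = 35/8.

35/8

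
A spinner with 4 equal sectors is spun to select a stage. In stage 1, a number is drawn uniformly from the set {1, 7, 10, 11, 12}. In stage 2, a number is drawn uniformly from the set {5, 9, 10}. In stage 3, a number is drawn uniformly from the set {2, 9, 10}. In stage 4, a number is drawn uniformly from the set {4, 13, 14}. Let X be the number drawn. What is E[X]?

E[X | stage 1] = (1+7+10+11+12)/5 = 41/5.
E[X | stage 2] = (5+9+10)/3 = 8.
E[X | stage 3] = (2+9+10)/3 = 7.
E[X | stage 4] = (4+13+14)/3 = 31/3.
E[X] = (1/4)·(41/5) + (1/4)·(8) + (1/4)·(7) + (1/4)·(31/3) = 503/60.

503/60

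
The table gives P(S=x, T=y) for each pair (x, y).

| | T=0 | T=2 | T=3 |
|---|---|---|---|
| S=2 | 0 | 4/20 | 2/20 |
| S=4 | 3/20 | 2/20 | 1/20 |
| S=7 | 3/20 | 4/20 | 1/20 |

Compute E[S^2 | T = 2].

P(T = 2) = 1/2.
Σ S^2·P over the event = 4·(4/20) + 16·(2/20) + 49·(4/20) = 61/5.
E[S^2 | T = 2] = (61/5) / (1/2) = 122/5.

122/5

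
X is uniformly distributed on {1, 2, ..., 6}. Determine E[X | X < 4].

2

Given X < 4, X is equally likely to be any of {1, 2, 3}.
E[X | X < 4] = (1 + 2 + 3) / 3 = 2.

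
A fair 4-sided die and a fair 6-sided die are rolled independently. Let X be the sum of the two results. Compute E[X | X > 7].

P(X > 7) = 1/4.
Σ over the event: 8·1/8 + 9·1/12 + 10·1/24 = 13/6.
E[X | X > 7] = (13/6) / (1/4) = 26/3.

26/3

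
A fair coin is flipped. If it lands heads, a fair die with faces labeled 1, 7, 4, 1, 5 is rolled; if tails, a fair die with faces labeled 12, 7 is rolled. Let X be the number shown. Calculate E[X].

131/20

E[X | heads] = (1+7+4+1+5)/5 = 18/5.
E[X | tails] = (12+7)/2 = 19/2.
By the law of total expectation,
E[X] = (1/2)·(18/5) + (1/2)·(19/2) = 131/20.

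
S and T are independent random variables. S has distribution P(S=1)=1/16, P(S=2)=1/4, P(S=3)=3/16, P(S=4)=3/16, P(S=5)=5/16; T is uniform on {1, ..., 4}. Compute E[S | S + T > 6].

P(S + T > 6) = 3/8.
Summing S·P(x,y) over outcomes with S + T > 6 gives 27/16.
E[S | S + T > 6] = (27/16) / (3/8) = 9/2.

9/2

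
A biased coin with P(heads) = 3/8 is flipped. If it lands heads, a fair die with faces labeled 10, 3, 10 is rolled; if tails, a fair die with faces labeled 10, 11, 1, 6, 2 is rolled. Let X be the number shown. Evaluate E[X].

E[X | heads] = (10+3+10)/3 = 23/3.
E[X | tails] = (10+11+1+6+2)/5 = 6.
By the law of total expectation,
E[X] = (3/8)·(23/3) + (5/8)·(6) = 53/8.

53/8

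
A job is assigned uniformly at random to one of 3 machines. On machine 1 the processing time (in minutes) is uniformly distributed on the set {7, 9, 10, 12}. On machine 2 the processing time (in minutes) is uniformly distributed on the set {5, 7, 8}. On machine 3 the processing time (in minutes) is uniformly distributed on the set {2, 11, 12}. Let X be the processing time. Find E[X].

E[X | machine 1] = (7+9+10+12)/4 = 19/2.
E[X | machine 2] = (5+7+8)/3 = 20/3.
E[X | machine 3] = (2+11+12)/3 = 25/3.
E[X] = (1/3)·(19/2) + (1/3)·(20/3) + (1/3)·(25/3) = 49/6.

49/6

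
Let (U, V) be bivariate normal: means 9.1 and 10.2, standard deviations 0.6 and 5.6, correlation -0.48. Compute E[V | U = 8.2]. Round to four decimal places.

The regression of V on U has slope ρ·σ_V/σ_U and passes through (μ_U, μ_V).
E[V | U=8.2] = 10.2 + (-0.48)·(5.6/0.6)·(8.2 − (9.1)) = 10.2 + (-4.48)·(-0.9) = 14.2320.

14.2320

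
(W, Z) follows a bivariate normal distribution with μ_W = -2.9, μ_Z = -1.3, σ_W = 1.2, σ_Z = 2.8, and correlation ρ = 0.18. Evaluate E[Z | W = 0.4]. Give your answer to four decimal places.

0.0860

For a bivariate normal, E[Z | W=x] = μ_Z + ρ·(σ_Z/σ_W)·(x − μ_W).
E[Z | W=0.4] = -1.3 + (0.18)·(2.8/1.2)·(0.4 − (-2.9)) = -1.3 + (0.42)·(3.3) = 0.0860.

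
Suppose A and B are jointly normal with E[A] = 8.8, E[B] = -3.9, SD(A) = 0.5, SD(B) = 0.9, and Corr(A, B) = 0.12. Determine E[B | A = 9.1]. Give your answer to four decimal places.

-3.8352

For a bivariate normal, E[B | A=x] = μ_B + ρ·(σ_B/σ_A)·(x − μ_A).
E[B | A=9.1] = -3.9 + (0.12)·(0.9/0.5)·(9.1 − (8.8)) = -3.9 + (0.216)·(0.3) = -3.8352.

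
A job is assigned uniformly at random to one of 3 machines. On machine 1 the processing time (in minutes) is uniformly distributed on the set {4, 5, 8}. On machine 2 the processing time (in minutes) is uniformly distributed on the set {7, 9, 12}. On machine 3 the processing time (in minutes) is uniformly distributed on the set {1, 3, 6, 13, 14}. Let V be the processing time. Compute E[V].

112/15

E[V | machine 1] = (4+5+8)/3 = 17/3.
E[V | machine 2] = (7+9+12)/3 = 28/3.
E[V | machine 3] = (1+3+6+13+14)/5 = 37/5.
E[V] = (1/3)·(17/3) + (1/3)·(28/3) + (1/3)·(37/5) = 112/15.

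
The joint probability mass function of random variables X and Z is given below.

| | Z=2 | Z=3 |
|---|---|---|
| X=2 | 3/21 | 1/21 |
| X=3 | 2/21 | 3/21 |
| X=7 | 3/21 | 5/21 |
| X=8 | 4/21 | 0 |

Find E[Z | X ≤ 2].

P(X ≤ 2) = 4/21.
Σ Z·P over the event = 2·(3/21) + 3·(1/21) = 3/7.
E[Z | X ≤ 2] = (3/7) / (4/21) = 9/4.

9/4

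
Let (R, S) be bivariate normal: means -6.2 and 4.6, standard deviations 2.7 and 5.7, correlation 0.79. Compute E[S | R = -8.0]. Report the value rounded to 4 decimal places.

For a bivariate normal, E[S | R=x] = μ_S + ρ·(σ_S/σ_R)·(x − μ_R).
E[S | R=-8.0] = 4.6 + (0.79)·(5.7/2.7)·(-8.0 − (-6.2)) = 4.6 + (1.6678)·(-1.8) = 1.5980.

1.5980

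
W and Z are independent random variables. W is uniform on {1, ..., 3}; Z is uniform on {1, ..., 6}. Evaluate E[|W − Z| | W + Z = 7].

3

Outcomes with W + Z = 7: (1,6), (2,5), (3,4), each with probability 1/18.
E[|W − Z| | W + Z = 7] = (5 + 3 + 1) / 3 = 3.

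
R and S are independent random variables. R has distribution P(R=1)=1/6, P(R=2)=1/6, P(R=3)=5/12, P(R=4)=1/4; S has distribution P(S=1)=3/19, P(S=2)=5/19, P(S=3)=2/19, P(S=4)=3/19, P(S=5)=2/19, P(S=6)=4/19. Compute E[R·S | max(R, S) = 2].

P(max(R, S) = 2) = 13/114.
Summing RS·P(x,y) over outcomes with max(R, S) = 2 gives 6/19.
E[R·S | max(R, S) = 2] = (6/19) / (13/114) = 36/13.

36/13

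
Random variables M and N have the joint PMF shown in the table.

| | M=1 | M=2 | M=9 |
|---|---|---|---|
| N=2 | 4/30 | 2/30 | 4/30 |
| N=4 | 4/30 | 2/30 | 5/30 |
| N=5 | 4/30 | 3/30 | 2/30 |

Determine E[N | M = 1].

11/3

P(M = 1) = 2/5.
Σ N·P over the event = 2·(4/30) + 4·(4/30) + 5·(4/30) = 22/15.
E[N | M = 1] = (22/15) / (2/5) = 11/3.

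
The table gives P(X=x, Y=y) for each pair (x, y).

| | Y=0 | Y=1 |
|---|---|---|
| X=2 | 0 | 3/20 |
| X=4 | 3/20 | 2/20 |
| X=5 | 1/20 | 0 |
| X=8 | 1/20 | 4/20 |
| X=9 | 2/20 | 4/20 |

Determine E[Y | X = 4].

2/5

P(X = 4) = 1/4.
Σ Y·P over the event = 0·(3/20) + 1·(2/20) = 1/10.
E[Y | X = 4] = (1/10) / (1/4) = 2/5.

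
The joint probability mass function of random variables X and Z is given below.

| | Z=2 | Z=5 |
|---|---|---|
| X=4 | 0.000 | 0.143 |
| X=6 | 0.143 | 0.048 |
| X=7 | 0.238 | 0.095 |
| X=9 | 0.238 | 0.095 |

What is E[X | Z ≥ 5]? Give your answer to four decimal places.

P(Z ≥ 5) = 0.381.
Σ X·P over the event = 4·(0.143) + 6·(0.048) + 7·(0.095) + 9·(0.095) = 2.380.
E[X | Z ≥ 5] = (2.380) / (0.381) = 6.2467.

6.2467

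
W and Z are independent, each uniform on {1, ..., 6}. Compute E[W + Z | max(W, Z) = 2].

10/3

P(max(W, Z) = 2) = 1/12.
Summing (W+Z)·P(x,y) over outcomes with max(W, Z) = 2 gives 5/18.
E[W + Z | max(W, Z) = 2] = (5/18) / (1/12) = 10/3.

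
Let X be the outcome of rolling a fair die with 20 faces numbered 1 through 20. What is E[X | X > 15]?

18

Given X > 15, X is equally likely to be any of {16, 17, 18, 19, 20}.
E[X | X > 15] = (16 + 17 + 18 + 19 + 20) / 5 = 18.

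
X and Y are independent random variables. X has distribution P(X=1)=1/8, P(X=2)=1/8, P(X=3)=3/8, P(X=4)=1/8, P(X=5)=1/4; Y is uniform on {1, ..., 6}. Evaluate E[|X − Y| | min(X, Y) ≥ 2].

51/35

P(min(X, Y) ≥ 2) = 35/48.
Summing |X−Y|·P(x,y) over outcomes with min(X, Y) ≥ 2 gives 17/16.
E[|X − Y| | min(X, Y) ≥ 2] = (17/16) / (35/48) = 51/35.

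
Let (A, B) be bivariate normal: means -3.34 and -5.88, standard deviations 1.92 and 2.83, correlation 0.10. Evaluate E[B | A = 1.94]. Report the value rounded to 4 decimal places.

-5.1018

E[B | A=x] = μ_B + ρ(σ_B/σ_A)(x − μ_A) for jointly normal variables.
E[B | A=1.94] = -5.88 + (0.10)·(2.83/1.92)·(1.94 − (-3.34)) = -5.88 + (0.1473958)·(5.28) = -5.1018.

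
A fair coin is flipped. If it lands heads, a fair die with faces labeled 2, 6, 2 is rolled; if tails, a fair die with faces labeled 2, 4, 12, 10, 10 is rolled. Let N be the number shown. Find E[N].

82/15

E[N | heads] = (2+6+2)/3 = 10/3.
E[N | tails] = (2+4+12+10+10)/5 = 38/5.
E[N] = (1/2)·(10/3) + (1/2)·(38/5) = 82/15.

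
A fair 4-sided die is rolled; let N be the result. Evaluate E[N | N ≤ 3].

Given N ≤ 3, N is equally likely to be any of {1, 2, 3}.
E[N | N ≤ 3] = (1 + 2 + 3) / 3 = 2.

2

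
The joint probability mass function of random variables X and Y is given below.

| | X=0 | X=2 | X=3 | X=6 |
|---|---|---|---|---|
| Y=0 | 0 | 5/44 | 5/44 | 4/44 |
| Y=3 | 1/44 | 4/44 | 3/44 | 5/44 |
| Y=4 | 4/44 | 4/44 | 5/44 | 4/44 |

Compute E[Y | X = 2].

P(X = 2) = 13/44.
Σ Y·P over the event = 0·(5/44) + 3·(4/44) + 4·(4/44) = 7/11.
E[Y | X = 2] = (7/11) / (13/44) = 28/13.

28/13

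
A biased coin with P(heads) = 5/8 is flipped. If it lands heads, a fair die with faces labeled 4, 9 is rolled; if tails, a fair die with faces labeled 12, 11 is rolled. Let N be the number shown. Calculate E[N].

E[N | heads] = (4+9)/2 = 13/2.
E[N | tails] = (12+11)/2 = 23/2.
E[N] = (5/8)·(13/2) + (3/8)·(23/2) = 67/8.

67/8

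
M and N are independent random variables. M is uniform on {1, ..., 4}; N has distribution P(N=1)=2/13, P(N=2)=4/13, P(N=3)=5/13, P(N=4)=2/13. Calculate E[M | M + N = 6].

35/11

P(M + N = 6) = 11/52.
Summing M·P(x,y) over outcomes with M + N = 6 gives 35/52.
E[M | M + N = 6] = (35/52) / (11/52) = 35/11.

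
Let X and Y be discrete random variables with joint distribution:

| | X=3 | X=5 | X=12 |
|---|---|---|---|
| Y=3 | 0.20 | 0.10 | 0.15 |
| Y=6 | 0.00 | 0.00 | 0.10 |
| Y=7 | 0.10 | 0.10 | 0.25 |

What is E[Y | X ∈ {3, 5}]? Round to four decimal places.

4.6000

P(X ∈ {3, 5}) = 0.50.
Σ Y·P over the event = 3·(0.20) + 7·(0.10) + 3·(0.10) + 7·(0.10) = 2.30.
E[Y | X ∈ {3, 5}] = (2.30) / (0.50) = 4.6000.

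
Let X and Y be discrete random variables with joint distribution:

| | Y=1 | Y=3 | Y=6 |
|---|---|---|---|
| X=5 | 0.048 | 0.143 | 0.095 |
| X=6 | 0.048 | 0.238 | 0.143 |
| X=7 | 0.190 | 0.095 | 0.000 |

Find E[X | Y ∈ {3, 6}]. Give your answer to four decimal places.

P(Y ∈ {3, 6}) = 0.714.
Σ X·P over the event = 5·(0.143) + 5·(0.095) + 6·(0.238) + 6·(0.143) + 7·(0.095) = 4.141.
E[X | Y ∈ {3, 6}] = (4.141) / (0.714) = 5.7997.

5.7997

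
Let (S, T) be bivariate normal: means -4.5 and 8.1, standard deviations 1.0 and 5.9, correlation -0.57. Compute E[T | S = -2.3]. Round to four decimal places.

0.7014

For a bivariate normal, E[T | S=x] = μ_T + ρ·(σ_T/σ_S)·(x − μ_S).
E[T | S=-2.3] = 8.1 + (-0.57)·(5.9/1.0)·(-2.3 − (-4.5)) = 8.1 + (-3.363)·(2.2) = 0.7014.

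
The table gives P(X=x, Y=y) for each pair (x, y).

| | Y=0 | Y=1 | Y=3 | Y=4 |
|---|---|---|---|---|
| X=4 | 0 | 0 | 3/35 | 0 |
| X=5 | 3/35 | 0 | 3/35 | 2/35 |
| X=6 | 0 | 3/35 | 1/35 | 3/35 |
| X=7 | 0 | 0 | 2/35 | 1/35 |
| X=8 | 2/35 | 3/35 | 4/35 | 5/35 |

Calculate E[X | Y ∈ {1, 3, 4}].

P(Y ∈ {1, 3, 4}) = 6/7.
Summing X·P(X=x,Y=y) over the conditioning event gives 28/5.
E[X | Y ∈ {1, 3, 4}] = (28/5) / (6/7) = 98/15.

98/15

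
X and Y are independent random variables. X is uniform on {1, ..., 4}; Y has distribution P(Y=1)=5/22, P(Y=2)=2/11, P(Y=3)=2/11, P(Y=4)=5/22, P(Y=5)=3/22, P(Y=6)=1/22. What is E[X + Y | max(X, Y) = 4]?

69/11

P(max(X, Y) = 4) = 3/8.
Summing (X+Y)·P(x,y) over outcomes with max(X, Y) = 4 gives 207/88.
E[X + Y | max(X, Y) = 4] = (207/88) / (3/8) = 69/11.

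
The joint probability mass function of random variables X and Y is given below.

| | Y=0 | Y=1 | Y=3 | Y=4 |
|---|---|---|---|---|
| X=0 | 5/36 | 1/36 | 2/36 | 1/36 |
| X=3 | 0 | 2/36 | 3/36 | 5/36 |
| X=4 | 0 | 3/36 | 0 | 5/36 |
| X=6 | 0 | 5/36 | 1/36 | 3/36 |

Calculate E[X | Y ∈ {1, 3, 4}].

116/31

P(Y ∈ {1, 3, 4}) = 31/36.
Summing X·P(X=x,Y=y) over the conditioning event gives 29/9.
E[X | Y ∈ {1, 3, 4}] = (29/9) / (31/36) = 116/31.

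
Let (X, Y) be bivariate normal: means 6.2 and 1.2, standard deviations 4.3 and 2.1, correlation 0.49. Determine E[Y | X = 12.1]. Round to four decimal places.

E[Y | X=x] = μ_Y + ρ(σ_Y/σ_X)(x − μ_X) for jointly normal variables.
E[Y | X=12.1] = 1.2 + (0.49)·(2.1/4.3)·(12.1 − (6.2)) = 1.2 + (0.2393)·(5.9) = 2.6119.

2.6119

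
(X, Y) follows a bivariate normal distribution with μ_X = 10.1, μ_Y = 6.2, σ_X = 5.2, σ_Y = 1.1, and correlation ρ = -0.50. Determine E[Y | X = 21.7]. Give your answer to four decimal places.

E[Y | X=x] = μ_Y + ρ(σ_Y/σ_X)(x − μ_X) for jointly normal variables.
E[Y | X=21.7] = 6.2 + (-0.50)·(1.1/5.2)·(21.7 − (10.1)) = 6.2 + (-0.10577)·(11.6) = 4.9731.

4.9731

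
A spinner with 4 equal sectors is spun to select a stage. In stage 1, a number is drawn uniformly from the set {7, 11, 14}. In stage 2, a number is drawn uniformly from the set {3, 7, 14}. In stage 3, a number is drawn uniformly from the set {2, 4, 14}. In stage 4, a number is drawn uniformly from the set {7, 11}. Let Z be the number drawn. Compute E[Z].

103/12

E[Z | stage 1] = (7+11+14)/3 = 32/3.
E[Z | stage 2] = (3+7+14)/3 = 8.
E[Z | stage 3] = (2+4+14)/3 = 20/3.
E[Z | stage 4] = (7+11)/2 = 9.
E[Z] = (1/4)·(32/3) + (1/4)·(8) + (1/4)·(20/3) + (1/4)·(9) = 103/12.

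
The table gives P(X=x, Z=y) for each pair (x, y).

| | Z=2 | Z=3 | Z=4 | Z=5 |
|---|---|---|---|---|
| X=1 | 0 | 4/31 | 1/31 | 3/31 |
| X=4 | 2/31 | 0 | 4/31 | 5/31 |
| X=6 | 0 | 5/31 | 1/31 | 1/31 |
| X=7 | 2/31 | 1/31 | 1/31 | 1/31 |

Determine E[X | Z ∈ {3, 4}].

71/17

P(Z ∈ {3, 4}) = 17/31.
Summing X·P(X=x,Z=y) over the conditioning event gives 71/31.
E[X | Z ∈ {3, 4}] = (71/31) / (17/31) = 71/17.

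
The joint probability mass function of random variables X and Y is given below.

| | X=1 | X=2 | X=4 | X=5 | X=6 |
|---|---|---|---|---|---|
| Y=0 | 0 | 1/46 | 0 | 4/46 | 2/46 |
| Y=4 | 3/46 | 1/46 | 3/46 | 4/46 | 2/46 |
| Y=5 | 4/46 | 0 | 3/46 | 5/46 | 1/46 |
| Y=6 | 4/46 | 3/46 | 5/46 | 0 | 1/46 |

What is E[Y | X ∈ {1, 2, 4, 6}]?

14/3

P(X ∈ {1, 2, 4, 6}) = 33/46.
Summing Y·P(X=x,Y=y) over the conditioning event gives 77/23.
E[Y | X ∈ {1, 2, 4, 6}] = (77/23) / (33/46) = 14/3.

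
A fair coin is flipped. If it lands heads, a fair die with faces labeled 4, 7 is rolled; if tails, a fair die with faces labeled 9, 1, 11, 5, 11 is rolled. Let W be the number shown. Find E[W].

E[W | heads] = (4+7)/2 = 11/2.
E[W | tails] = (9+1+11+5+11)/5 = 37/5.
By the law of total expectation,
E[W] = (1/2)·(11/2) + (1/2)·(37/5) = 129/20.

129/20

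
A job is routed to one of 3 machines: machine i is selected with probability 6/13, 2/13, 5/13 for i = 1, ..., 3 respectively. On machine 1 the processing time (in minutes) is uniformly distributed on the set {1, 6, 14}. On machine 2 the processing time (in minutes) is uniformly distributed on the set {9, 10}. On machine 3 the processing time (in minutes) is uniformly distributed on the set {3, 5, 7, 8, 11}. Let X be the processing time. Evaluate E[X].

95/13

E[X | machine 1] = (1+6+14)/3 = 7.
E[X | machine 2] = (9+10)/2 = 19/2.
E[X | machine 3] = (3+5+7+8+11)/5 = 34/5.
By the law of total expectation,
E[X] = (6/13)·(7) + (2/13)·(19/2) + (5/13)·(34/5) = 95/13.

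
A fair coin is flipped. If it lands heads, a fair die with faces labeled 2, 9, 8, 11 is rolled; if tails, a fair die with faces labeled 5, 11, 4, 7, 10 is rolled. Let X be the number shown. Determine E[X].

149/20

E[X | heads] = (2+9+8+11)/4 = 15/2.
E[X | tails] = (5+11+4+7+10)/5 = 37/5.
By the law of total expectation,
E[X] = (1/2)·(15/2) + (1/2)·(37/5) = 149/20.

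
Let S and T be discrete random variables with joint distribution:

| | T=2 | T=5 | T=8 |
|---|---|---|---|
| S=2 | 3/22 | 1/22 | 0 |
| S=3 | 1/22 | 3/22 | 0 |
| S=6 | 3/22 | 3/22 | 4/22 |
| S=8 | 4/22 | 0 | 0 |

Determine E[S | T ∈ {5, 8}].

53/11

P(T ∈ {5, 8}) = 1/2.
Σ S·P over the event = 2·(1/22) + 3·(3/22) + 6·(3/22) + 6·(4/22) = 53/22.
E[S | T ∈ {5, 8}] = (53/22) / (1/2) = 53/11.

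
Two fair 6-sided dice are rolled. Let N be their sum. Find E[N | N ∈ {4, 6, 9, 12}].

90/13

P(N ∈ {4, 6, 9, 12}) = 13/36.
Σ over the event: 4·1/12 + 6·5/36 + 9·1/9 + 12·1/36 = 5/2.
E[N | N ∈ {4, 6, 9, 12}] = (5/2) / (13/36) = 90/13.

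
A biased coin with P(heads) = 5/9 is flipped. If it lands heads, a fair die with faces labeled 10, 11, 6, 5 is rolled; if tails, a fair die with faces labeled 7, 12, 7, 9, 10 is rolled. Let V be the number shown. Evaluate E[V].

76/9

E[V | heads] = (10+11+6+5)/4 = 8.
E[V | tails] = (7+12+7+9+10)/5 = 9.
E[V] = (5/9)·(8) + (4/9)·(9) = 76/9.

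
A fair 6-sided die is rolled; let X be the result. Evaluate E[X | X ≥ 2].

4

Given X ≥ 2, X is equally likely to be any of {2, 3, 4, 5, 6}.
E[X | X ≥ 2] = (2 + 3 + 4 + 5 + 6) / 5 = 4.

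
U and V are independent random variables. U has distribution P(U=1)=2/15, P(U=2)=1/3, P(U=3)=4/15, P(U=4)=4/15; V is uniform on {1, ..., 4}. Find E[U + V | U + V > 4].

241/40

P(U + V > 4) = 2/3.
Summing (U+V)·P(x,y) over outcomes with U + V > 4 gives 241/60.
E[U + V | U + V > 4] = (241/60) / (2/3) = 241/40.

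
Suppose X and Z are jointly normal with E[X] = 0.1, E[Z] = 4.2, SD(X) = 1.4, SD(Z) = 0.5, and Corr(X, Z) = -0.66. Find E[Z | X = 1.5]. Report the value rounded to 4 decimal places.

E[Z | X=x] = μ_Z + ρ(σ_Z/σ_X)(x − μ_X) for jointly normal variables.
E[Z | X=1.5] = 4.2 + (-0.66)·(0.5/1.4)·(1.5 − (0.1)) = 4.2 + (-0.23571)·(1.4) = 3.8700.

3.8700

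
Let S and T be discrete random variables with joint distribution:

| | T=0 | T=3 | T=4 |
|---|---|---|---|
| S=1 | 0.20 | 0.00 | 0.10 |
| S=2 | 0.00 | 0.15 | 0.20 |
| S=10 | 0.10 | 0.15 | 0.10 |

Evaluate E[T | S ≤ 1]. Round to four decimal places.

1.3333

P(S ≤ 1) = 0.30.
Σ T·P over the event = 0·(0.20) + 4·(0.10) = 0.40.
E[T | S ≤ 1] = (0.40) / (0.30) = 1.3333.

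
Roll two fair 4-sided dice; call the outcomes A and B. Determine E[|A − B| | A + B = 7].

Outcomes with A + B = 7: (3,4), (4,3), each with probability 1/16.
E[|A − B| | A + B = 7] = (1 + 1) / 2 = 1.

1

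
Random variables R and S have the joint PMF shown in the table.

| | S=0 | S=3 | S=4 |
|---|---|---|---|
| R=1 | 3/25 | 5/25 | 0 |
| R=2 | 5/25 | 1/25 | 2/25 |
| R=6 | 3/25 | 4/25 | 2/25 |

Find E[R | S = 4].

4

P(S = 4) = 4/25.
Σ R·P over the event = 2·(2/25) + 6·(2/25) = 16/25.
E[R | S = 4] = (16/25) / (4/25) = 4.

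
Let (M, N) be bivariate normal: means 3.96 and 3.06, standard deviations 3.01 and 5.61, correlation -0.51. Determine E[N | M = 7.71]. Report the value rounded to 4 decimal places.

The regression of N on M has slope ρ·σ_N/σ_M and passes through (μ_M, μ_N).
E[N | M=7.71] = 3.06 + (-0.51)·(5.61/3.01)·(7.71 − (3.96)) = 3.06 + (-0.95053)·(3.75) = -0.5045.

-0.5045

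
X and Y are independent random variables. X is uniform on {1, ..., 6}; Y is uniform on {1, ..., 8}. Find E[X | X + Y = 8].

Outcomes with X + Y = 8: (1,7), (2,6), (3,5), (4,4), (5,3), (6,2), each with probability 1/48.
E[X | X + Y = 8] = (1 + 2 + 3 + 4 + 5 + 6) / 6 = 7/2.

7/2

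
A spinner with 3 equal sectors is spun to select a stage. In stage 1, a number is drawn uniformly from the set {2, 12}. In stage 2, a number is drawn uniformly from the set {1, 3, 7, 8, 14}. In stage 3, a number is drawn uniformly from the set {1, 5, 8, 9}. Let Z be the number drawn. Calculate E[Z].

129/20

E[Z | stage 1] = (2+12)/2 = 7.
E[Z | stage 2] = (1+3+7+8+14)/5 = 33/5.
E[Z | stage 3] = (1+5+8+9)/4 = 23/4.
By the law of total expectation,
E[Z] = (1/3)·(7) + (1/3)·(33/5) + (1/3)·(23/4) = 129/20.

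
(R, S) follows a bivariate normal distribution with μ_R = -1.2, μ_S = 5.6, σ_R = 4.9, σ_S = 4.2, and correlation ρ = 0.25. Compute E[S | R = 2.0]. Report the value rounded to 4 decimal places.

6.2857

E[S | R=x] = μ_S + ρ(σ_S/σ_R)(x − μ_R) for jointly normal variables.
E[S | R=2.0] = 5.6 + (0.25)·(4.2/4.9)·(2.0 − (-1.2)) = 5.6 + (0.21429)·(3.2) = 6.2857.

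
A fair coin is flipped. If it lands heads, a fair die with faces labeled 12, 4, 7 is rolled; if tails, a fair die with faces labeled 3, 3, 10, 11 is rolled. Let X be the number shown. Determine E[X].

E[X | heads] = (12+4+7)/3 = 23/3.
E[X | tails] = (3+3+10+11)/4 = 27/4.
By the law of total expectation,
E[X] = (1/2)·(23/3) + (1/2)·(27/4) = 173/24.

173/24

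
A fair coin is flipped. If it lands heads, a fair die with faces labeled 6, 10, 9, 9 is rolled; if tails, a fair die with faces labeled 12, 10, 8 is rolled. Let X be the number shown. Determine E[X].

37/4

E[X | heads] = (6+10+9+9)/4 = 17/2.
E[X | tails] = (12+10+8)/3 = 10.
E[X] = (1/2)·(17/2) + (1/2)·(10) = 37/4.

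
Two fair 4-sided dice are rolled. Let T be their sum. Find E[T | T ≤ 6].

P(T ≤ 6) = 13/16.
Σ over the event: 2·1/16 + 3·1/8 + 4·3/16 + 5·1/4 + 6·3/16 = 29/8.
E[T | T ≤ 6] = (29/8) / (13/16) = 58/13.

58/13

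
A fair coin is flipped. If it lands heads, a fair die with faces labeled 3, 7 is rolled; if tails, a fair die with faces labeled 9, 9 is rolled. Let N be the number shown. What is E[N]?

7

E[N | heads] = (3+7)/2 = 5.
E[N | tails] = (9+9)/2 = 9.
By the law of total expectation,
E[N] = (1/2)·(5) + (1/2)·(9) = 7.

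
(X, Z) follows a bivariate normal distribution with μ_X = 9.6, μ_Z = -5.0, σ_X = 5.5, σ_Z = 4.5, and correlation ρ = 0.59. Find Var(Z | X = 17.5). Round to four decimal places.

13.2010

For a bivariate normal, Var(Z | X=x) = σ_Z²(1 − ρ²).
Var(Z | X=17.5) = (4.5)²·(1 − (0.59)²) = 20.25·0.6519 = 13.2010.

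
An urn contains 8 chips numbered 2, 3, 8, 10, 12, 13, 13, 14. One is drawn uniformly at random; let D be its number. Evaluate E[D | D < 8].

5/2

P(D < 8) = 1/4.
Σ over the event: 2·1/8 + 3·1/8 = 5/8.
E[D | D < 8] = (5/8) / (1/4) = 5/2.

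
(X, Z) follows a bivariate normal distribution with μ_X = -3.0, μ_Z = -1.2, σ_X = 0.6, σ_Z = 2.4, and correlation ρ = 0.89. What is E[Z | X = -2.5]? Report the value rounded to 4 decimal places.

For a bivariate normal, E[Z | X=x] = μ_Z + ρ·(σ_Z/σ_X)·(x − μ_X).
E[Z | X=-2.5] = -1.2 + (0.89)·(2.4/0.6)·(-2.5 − (-3.0)) = -1.2 + (3.56)·(0.5) = 0.5800.

0.5800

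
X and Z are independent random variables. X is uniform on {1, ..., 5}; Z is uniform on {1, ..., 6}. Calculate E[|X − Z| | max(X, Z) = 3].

P(max(X, Z) = 3) = 1/6.
Summing |X−Z|·P(x,y) over outcomes with max(X, Z) = 3 gives 1/5.
E[|X − Z| | max(X, Z) = 3] = (1/5) / (1/6) = 6/5.

6/5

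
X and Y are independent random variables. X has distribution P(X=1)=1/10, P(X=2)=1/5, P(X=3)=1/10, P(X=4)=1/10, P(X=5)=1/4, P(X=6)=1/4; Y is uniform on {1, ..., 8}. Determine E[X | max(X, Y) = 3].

P(max(X, Y) = 3) = 3/40.
Summing X·P(x,y) over outcomes with max(X, Y) = 3 gives 7/40.
E[X | max(X, Y) = 3] = (7/40) / (3/40) = 7/3.

7/3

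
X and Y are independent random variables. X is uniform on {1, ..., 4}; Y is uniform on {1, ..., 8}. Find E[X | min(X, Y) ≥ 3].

P(min(X, Y) ≥ 3) = 3/8.
Summing X·P(x,y) over outcomes with min(X, Y) ≥ 3 gives 21/16.
E[X | min(X, Y) ≥ 3] = (21/16) / (3/8) = 7/2.

7/2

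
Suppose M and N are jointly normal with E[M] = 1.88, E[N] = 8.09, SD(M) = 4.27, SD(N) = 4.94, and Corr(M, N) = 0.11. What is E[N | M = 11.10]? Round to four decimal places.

E[N | M=x] = μ_N + ρ(σ_N/σ_M)(x − μ_M) for jointly normal variables.
E[N | M=11.10] = 8.09 + (0.11)·(4.94/4.27)·(11.10 − (1.88)) = 8.09 + (0.12726)·(9.22) = 9.2633.

9.2633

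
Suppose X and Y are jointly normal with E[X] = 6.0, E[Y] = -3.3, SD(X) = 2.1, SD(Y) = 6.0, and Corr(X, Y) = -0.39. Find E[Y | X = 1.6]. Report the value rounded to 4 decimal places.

1.6029

The regression of Y on X has slope ρ·σ_Y/σ_X and passes through (μ_X, μ_Y).
E[Y | X=1.6] = -3.3 + (-0.39)·(6.0/2.1)·(1.6 − (6.0)) = -3.3 + (-1.1143)·(-4.4) = 1.6029.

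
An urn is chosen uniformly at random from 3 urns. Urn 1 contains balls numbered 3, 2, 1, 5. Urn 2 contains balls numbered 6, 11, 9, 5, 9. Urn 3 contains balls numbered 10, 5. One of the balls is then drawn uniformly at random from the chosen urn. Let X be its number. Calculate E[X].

E[X | urn 1] = (3+2+1+5)/4 = 11/4.
E[X | urn 2] = (6+11+9+5+9)/5 = 8.
E[X | urn 3] = (10+5)/2 = 15/2.
E[X] = (1/3)·(11/4) + (1/3)·(8) + (1/3)·(15/2) = 73/12.

73/12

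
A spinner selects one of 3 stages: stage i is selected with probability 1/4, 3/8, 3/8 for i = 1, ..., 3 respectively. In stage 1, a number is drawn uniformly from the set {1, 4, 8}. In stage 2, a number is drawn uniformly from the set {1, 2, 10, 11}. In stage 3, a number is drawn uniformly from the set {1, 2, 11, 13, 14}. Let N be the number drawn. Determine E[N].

E[N | stage 1] = (1+4+8)/3 = 13/3.
E[N | stage 2] = (1+2+10+11)/4 = 6.
E[N | stage 3] = (1+2+11+13+14)/5 = 41/5.
By the law of total expectation,
E[N] = (1/4)·(13/3) + (3/8)·(6) + (3/8)·(41/5) = 769/120.

769/120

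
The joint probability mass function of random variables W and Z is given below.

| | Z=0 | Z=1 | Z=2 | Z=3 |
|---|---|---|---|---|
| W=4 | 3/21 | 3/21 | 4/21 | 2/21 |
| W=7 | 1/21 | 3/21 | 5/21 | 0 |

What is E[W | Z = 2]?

17/3

P(Z = 2) = 3/7.
Σ W·P over the event = 4·(4/21) + 7·(5/21) = 17/7.
E[W | Z = 2] = (17/7) / (3/7) = 17/3.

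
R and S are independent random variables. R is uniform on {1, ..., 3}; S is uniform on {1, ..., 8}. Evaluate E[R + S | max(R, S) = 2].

Outcomes with max(R, S) = 2: (1,2), (2,1), (2,2), each with probability 1/24.
E[R + S | max(R, S) = 2] = (3 + 3 + 4) / 3 = 10/3.

10/3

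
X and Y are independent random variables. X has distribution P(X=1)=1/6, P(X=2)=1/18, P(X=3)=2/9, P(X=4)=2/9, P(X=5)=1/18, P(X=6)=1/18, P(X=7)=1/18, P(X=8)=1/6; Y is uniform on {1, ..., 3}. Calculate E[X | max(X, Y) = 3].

41/16

P(max(X, Y) = 3) = 8/27.
Summing X·P(x,y) over outcomes with max(X, Y) = 3 gives 41/54.
E[X | max(X, Y) = 3] = (41/54) / (8/27) = 41/16.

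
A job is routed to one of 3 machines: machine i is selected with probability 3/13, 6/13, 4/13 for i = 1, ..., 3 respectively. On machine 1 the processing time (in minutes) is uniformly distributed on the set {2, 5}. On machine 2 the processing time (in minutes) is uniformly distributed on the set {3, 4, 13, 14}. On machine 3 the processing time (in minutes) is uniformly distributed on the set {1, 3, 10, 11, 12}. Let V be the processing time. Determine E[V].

911/130

E[V | machine 1] = (2+5)/2 = 7/2.
E[V | machine 2] = (3+4+13+14)/4 = 17/2.
E[V | machine 3] = (1+3+10+11+12)/5 = 37/5.
E[V] = (3/13)·(7/2) + (6/13)·(17/2) + (4/13)·(37/5) = 911/130.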